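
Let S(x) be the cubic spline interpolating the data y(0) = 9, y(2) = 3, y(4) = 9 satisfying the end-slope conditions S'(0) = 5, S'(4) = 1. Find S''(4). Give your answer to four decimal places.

Put m_i = S'' at the i-th knot. Here h = (2, 2) and Δ = (-3, 3), so the interior equations h_(i-1)·m_(i-1) + 2(h_(i-1)+h_i)·m_i + h_i·m_(i+1) = 6(Δ_i − Δ_(i-1)) read
  2·m_0 + 8·m_1 + 2·m_2 = 6(Δ_1 - Δ_0) = 36
Clamped end conditions give two more equations: 2h_0·m_0 + h_0·m_1 = 6(Δ_0 - S'(0)) = -48 and h_1·m_1 + 2h_1·m_2 = 6(S'(4) - Δ_1) = -12.
Solving: m_0 = -35/2, m_1 = 11, m_2 = -17/2.

-8.5000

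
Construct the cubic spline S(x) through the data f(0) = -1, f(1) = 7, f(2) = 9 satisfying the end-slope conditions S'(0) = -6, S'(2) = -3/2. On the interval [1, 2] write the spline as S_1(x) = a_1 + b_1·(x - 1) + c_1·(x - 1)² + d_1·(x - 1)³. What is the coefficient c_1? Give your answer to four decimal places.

Write σ_i for S''(x_i). With h_i = 1, 1 and divided differences Δ_i = 8, 2, the continuity of S' gives the tridiagonal system
  1·σ_0 + 4·σ_1 + 1·σ_2 = 6(Δ_1 - Δ_0) = -36
Clamped end conditions give two more equations: 2h_0·σ_0 + h_0·σ_1 = 6(Δ_0 - S'(0)) = 84 and h_1·σ_1 + 2h_1·σ_2 = 6(S'(2) - Δ_1) = -21.
Solving: σ_0 = 213/4, σ_1 = -45/2, σ_2 = 3/4.
On [1, 2], with S_1(x) = a_1 + b_1·(x - 1) + c_1·(x - 1)² + d_1·(x - 1)³: c_1 = σ_1/2 = -45/4, d_1 = (σ_2 - σ_1)/(6h_1) = 31/8, b_1 = Δ_1 - h_1(2σ_1 + σ_2)/6 = 75/8.

-11.2500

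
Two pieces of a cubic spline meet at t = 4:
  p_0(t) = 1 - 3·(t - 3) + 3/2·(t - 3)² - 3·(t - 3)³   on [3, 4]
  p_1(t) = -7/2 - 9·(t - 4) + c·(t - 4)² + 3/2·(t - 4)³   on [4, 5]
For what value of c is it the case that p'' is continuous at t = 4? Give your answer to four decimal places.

p_0''(t) = 3 - 18·(t - 3), so p_0''(4) = -15. On the right, p_1''(4) = 2c, so c = -15/2.

-7.5000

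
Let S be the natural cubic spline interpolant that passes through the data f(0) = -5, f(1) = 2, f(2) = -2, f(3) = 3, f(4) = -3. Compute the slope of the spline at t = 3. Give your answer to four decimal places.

Put M_i = S'' at the i-th knot. Here h = (1, 1, 1, 1) and Δ = (7, -4, 5, -6), so the interior equations h_(i-1)·M_(i-1) + 2(h_(i-1)+h_i)·M_i + h_i·M_(i+1) = 6(Δ_i − Δ_(i-1)) read
  1·M_0 + 4·M_1 + 1·M_2 = 6(Δ_1 - Δ_0) = -66
  1·M_1 + 4·M_2 + 1·M_3 = 6(Δ_2 - Δ_1) = 54
  1·M_2 + 4·M_3 + 1·M_4 = 6(Δ_3 - Δ_2) = -66
Natural end conditions: M_0 = M_4 = 0.
Solving the tridiagonal system: M_0 = 0, M_1 = -159/7, M_2 = 174/7, M_3 = -159/7, M_4 = 0.
On [3, 4], S'(t) = b_3 + 2c_3·(t - 3) + 3d_3·(t - 3)² with b_3 = Δ_3 - h_3(2M_3 + M_4)/6 = 11/7, c_3 = M_3/2 = -159/14, d_3 = (M_4 - M_3)/(6h_3) = 53/14. So S'(3) = 11/7.

1.5714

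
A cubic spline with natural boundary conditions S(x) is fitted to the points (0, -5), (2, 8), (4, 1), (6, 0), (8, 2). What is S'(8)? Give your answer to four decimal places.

1.0089

Write σ_i for S''(x_i). With h_i = 2, 2, 2, 2 and divided differences Δ_i = 13/2, -7/2, -1/2, 1, the continuity of S' gives the tridiagonal system
  2·σ_0 + 8·σ_1 + 2·σ_2 = 6(Δ_1 - Δ_0) = -60
  2·σ_1 + 8·σ_2 + 2·σ_3 = 6(Δ_2 - Δ_1) = 18
  2·σ_2 + 8·σ_3 + 2·σ_4 = 6(Δ_3 - Δ_2) = 9
Natural end conditions: σ_0 = σ_4 = 0.
Solving: σ_0 = 0, σ_1 = -963/112, σ_2 = 123/28, σ_3 = 3/112, σ_4 = 0.
On [6, 8], S'(x) = b_3 + 2c_3·(x - 6) + 3d_3·(x - 6)² with b_3 = Δ_3 - h_3(2σ_3 + σ_4)/6 = 55/56, c_3 = σ_3/2 = 3/224, d_3 = (σ_4 - σ_3)/(6h_3) = -1/448. So S'(8) = 113/112.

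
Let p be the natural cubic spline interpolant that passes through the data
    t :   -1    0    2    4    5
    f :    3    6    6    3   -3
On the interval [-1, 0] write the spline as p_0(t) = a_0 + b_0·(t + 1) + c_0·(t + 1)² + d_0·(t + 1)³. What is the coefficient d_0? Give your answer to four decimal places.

With M_i denoting the second derivative at x_i, h_i = 1, 2, 2, 1, and Δ_i = (y_(i+1) − y_i)/h_i = 3, 0, -3/2, -6:
  1·M_0 + 6·M_1 + 2·M_2 = 6(Δ_1 - Δ_0) = -18
  2·M_1 + 8·M_2 + 2·M_3 = 6(Δ_2 - Δ_1) = -9
  2·M_2 + 6·M_3 + 1·M_4 = 6(Δ_3 - Δ_2) = -27
Natural end conditions: M_0 = M_4 = 0.
Hence M_0 = 0, M_1 = -33/10, M_2 = 9/10, M_3 = -24/5, M_4 = 0.
On [-1, 0], with p_0(t) = a_0 + b_0·(t + 1) + c_0·(t + 1)² + d_0·(t + 1)³: c_0 = M_0/2 = 0, d_0 = (M_1 - M_0)/(6h_0) = -11/20, b_0 = Δ_0 - h_0(2M_0 + M_1)/6 = 71/20.

-0.5500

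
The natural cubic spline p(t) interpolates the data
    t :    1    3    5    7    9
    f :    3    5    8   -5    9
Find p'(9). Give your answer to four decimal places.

Write M_i for p''(x_i). With h_i = 2, 2, 2, 2 and divided differences Δ_i = 1, 3/2, -13/2, 7, the continuity of p' gives the tridiagonal system
  2·M_0 + 8·M_1 + 2·M_2 = 6(Δ_1 - Δ_0) = 3
  2·M_1 + 8·M_2 + 2·M_3 = 6(Δ_2 - Δ_1) = -48
  2·M_2 + 8·M_3 + 2·M_4 = 6(Δ_3 - Δ_2) = 81
Natural end conditions: M_0 = M_4 = 0.
Hence M_0 = 0, M_1 = 159/56, M_2 = -69/7, M_3 = 705/56, M_4 = 0.
On [7, 9], p'(t) = b_3 + 2c_3·(t - 7) + 3d_3·(t - 7)² with b_3 = Δ_3 - h_3(2M_3 + M_4)/6 = -39/28, c_3 = M_3/2 = 705/112, d_3 = (M_4 - M_3)/(6h_3) = -235/224. So p'(9) = 627/56.

11.1964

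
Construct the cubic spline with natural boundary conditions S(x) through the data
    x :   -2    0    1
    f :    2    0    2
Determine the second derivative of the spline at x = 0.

3

Let M_i = S''(x_i). Step sizes h_i = 2, 1; slopes of the chords Δ_i = (y_(i+1) - y_i)/h_i = -1, 2.
  2·M_0 + 6·M_1 + 1·M_2 = 6(Δ_1 - Δ_0) = 18
Natural end conditions: M_0 = M_2 = 0.
Hence M_0 = 0, M_1 = 3, M_2 = 0.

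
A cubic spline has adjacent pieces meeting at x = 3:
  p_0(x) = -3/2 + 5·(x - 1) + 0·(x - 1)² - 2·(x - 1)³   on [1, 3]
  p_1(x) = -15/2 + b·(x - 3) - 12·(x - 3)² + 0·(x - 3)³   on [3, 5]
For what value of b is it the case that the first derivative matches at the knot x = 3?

p_0'(x) = 5 + 0·(x - 1) - 6·(x - 1)², so p_0'(3) = -19. On the right, p_1'(3) = b, so b = -19.

-19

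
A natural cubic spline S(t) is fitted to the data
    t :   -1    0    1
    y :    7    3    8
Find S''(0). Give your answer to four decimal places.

With σ_i denoting the second derivative at x_i, h_i = 1, 1, and Δ_i = (y_(i+1) − y_i)/h_i = -4, 5:
  1·σ_0 + 4·σ_1 + 1·σ_2 = 6(Δ_1 - Δ_0) = 54
Natural end conditions: σ_0 = σ_2 = 0.
Solving: σ_0 = 0, σ_1 = 27/2, σ_2 = 0.

13.5000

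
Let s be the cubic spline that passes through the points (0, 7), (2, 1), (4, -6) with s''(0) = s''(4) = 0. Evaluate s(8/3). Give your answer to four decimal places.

-1.2407

With M_i denoting the second derivative at x_i, h_i = 2, 2, and Δ_i = (y_(i+1) − y_i)/h_i = -3, -7/2:
  2·M_0 + 8·M_1 + 2·M_2 = 6(Δ_1 - Δ_0) = -3
Natural end conditions: M_0 = M_2 = 0.
Solving: M_0 = 0, M_1 = -3/8, M_2 = 0.
On [2, 4], s(x) = 1 - 13/4·(x - 2) - 3/16·(x - 2)² + 1/32·(x - 2)³.
With (x - 2) = 2/3: s(8/3) = -67/54.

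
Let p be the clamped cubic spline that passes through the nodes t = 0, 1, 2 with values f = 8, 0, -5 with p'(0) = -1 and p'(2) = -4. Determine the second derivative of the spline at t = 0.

-27

Let M_i = p''(x_i). Step sizes h_i = 1, 1; slopes of the chords Δ_i = (y_(i+1) - y_i)/h_i = -8, -5.
  1·M_0 + 4·M_1 + 1·M_2 = 6(Δ_1 - Δ_0) = 18
Clamped end conditions give two more equations: 2h_0·M_0 + h_0·M_1 = 6(Δ_0 - p'(0)) = -42 and h_1·M_1 + 2h_1·M_2 = 6(p'(2) - Δ_1) = 6.
Solving: M_0 = -27, M_1 = 12, M_2 = -3.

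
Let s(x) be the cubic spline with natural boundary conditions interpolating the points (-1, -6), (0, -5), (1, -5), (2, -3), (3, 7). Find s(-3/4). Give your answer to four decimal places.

Let m_i = s''(x_i). Step sizes h_i = 1, 1, 1, 1; slopes of the chords Δ_i = (y_(i+1) - y_i)/h_i = 1, 0, 2, 10.
  1·m_0 + 4·m_1 + 1·m_2 = 6(Δ_1 - Δ_0) = -6
  1·m_1 + 4·m_2 + 1·m_3 = 6(Δ_2 - Δ_1) = 12
  1·m_2 + 4·m_3 + 1·m_4 = 6(Δ_3 - Δ_2) = 48
Natural end conditions: m_0 = m_4 = 0.
Forward elimination and back-substitution give m_0 = 0, m_1 = -45/28, m_2 = 3/7, m_3 = 333/28, m_4 = 0.
On [-1, 0], s(x) = -6 + 71/56·(x + 1) + 0·(x + 1)² - 15/56·(x + 1)³.
With (x + 1) = 1/4: s(-3/4) = -20383/3584.

-5.6872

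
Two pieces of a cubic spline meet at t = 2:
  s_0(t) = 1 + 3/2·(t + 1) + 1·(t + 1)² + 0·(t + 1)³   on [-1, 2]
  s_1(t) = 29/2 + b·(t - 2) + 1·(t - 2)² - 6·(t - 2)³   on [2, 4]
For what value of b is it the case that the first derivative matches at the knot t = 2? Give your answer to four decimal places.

7.5000

s_0'(t) = 3/2 + 2·(t + 1) + 0·(t + 1)², so s_0'(2) = 15/2. On the right, s_1'(2) = b, so b = 15/2.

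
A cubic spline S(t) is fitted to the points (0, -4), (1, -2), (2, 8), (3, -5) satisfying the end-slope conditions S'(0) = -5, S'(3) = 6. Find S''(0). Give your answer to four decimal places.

Put σ_i = S'' at the i-th knot. Here h = (1, 1, 1) and Δ = (2, 10, -13), so the interior equations h_(i-1)·σ_(i-1) + 2(h_(i-1)+h_i)·σ_i + h_i·σ_(i+1) = 6(Δ_i − Δ_(i-1)) read
  1·σ_0 + 4·σ_1 + 1·σ_2 = 6(Δ_1 - Δ_0) = 48
  1·σ_1 + 4·σ_2 + 1·σ_3 = 6(Δ_2 - Δ_1) = -138
Clamped end conditions give two more equations: 2h_0·σ_0 + h_0·σ_1 = 6(Δ_0 - S'(0)) = 42 and h_2·σ_2 + 2h_2·σ_3 = 6(S'(3) - Δ_2) = 114.
Solving the tridiagonal system: σ_0 = 122/15, σ_1 = 386/15, σ_2 = -946/15, σ_3 = 1328/15.

8.1333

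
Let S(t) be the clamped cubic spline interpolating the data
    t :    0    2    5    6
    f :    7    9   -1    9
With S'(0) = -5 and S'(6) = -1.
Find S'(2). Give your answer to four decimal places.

Put σ_i = S'' at the i-th knot. Here h = (2, 3, 1) and Δ = (1, -10/3, 10), so the interior equations h_(i-1)·σ_(i-1) + 2(h_(i-1)+h_i)·σ_i + h_i·σ_(i+1) = 6(Δ_i − Δ_(i-1)) read
  2·σ_0 + 10·σ_1 + 3·σ_2 = 6(Δ_1 - Δ_0) = -26
  3·σ_1 + 8·σ_2 + 1·σ_3 = 6(Δ_2 - Δ_1) = 80
Clamped end conditions give two more equations: 2h_0·σ_0 + h_0·σ_1 = 6(Δ_0 - S'(0)) = 36 and h_2·σ_2 + 2h_2·σ_3 = 6(S'(6) - Δ_2) = -66.
Hence σ_0 = 574/39, σ_1 = -446/39, σ_2 = 766/39, σ_3 = -1670/39.
On [2, 5], S'(t) = b_1 + 2c_1·(t - 2) + 3d_1·(t - 2)² with b_1 = Δ_1 - h_1(2σ_1 + σ_2)/6 = -67/39, c_1 = σ_1/2 = -223/39, d_1 = (σ_2 - σ_1)/(6h_1) = 202/117. So S'(2) = -67/39.

-1.7179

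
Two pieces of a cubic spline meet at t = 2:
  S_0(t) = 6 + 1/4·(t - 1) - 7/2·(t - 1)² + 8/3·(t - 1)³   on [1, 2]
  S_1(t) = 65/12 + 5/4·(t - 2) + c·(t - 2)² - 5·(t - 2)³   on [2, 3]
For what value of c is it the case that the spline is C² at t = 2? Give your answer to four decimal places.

S_0''(t) = -7 + 16·(t - 1), so S_0''(2) = 9. On the right, S_1''(2) = 2c, so c = 9/2.

4.5000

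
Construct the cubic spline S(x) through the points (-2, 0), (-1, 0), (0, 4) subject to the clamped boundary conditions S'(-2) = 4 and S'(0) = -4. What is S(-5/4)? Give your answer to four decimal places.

-0.2344

Write m_i for S''(x_i). With h_i = 1, 1 and divided differences Δ_i = 0, 4, the continuity of S' gives the tridiagonal system
  1·m_0 + 4·m_1 + 1·m_2 = 6(Δ_1 - Δ_0) = 24
Clamped end conditions give two more equations: 2h_0·m_0 + h_0·m_1 = 6(Δ_0 - S'(-2)) = -24 and h_1·m_1 + 2h_1·m_2 = 6(S'(0) - Δ_1) = -48.
Forward elimination and back-substitution give m_0 = -22, m_1 = 20, m_2 = -34.
On [-2, -1], S(x) = 0 + 4·(x + 2) - 11·(x + 2)² + 7·(x + 2)³.
With (x + 2) = 3/4: S(-5/4) = -15/64.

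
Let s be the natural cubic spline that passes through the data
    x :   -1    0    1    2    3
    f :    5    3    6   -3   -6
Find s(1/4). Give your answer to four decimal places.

Write M_i for s''(x_i). With h_i = 1, 1, 1, 1 and divided differences Δ_i = -2, 3, -9, -3, the continuity of s' gives the tridiagonal system
  1·M_0 + 4·M_1 + 1·M_2 = 6(Δ_1 - Δ_0) = 30
  1·M_1 + 4·M_2 + 1·M_3 = 6(Δ_2 - Δ_1) = -72
  1·M_2 + 4·M_3 + 1·M_4 = 6(Δ_3 - Δ_2) = 36
Natural end conditions: M_0 = M_4 = 0.
Solving: M_0 = 0, M_1 = 387/28, M_2 = -177/7, M_3 = 429/28, M_4 = 0.
On [0, 1], s(x) = 3 + 73/28·x + 387/56·x² - 365/56·x³.
With x = 1/4: s(1/4) = 14271/3584.

3.9819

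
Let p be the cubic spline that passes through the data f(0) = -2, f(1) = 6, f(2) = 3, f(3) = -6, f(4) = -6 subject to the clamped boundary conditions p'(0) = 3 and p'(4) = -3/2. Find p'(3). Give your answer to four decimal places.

With M_i denoting the second derivative at x_i, h_i = 1, 1, 1, 1, and Δ_i = (y_(i+1) − y_i)/h_i = 8, -3, -9, 0:
  1·M_0 + 4·M_1 + 1·M_2 = 6(Δ_1 - Δ_0) = -66
  1·M_1 + 4·M_2 + 1·M_3 = 6(Δ_2 - Δ_1) = -36
  1·M_2 + 4·M_3 + 1·M_4 = 6(Δ_3 - Δ_2) = 54
Clamped end conditions give two more equations: 2h_0·M_0 + h_0·M_1 = 6(Δ_0 - p'(0)) = 30 and h_3·M_3 + 2h_3·M_4 = 6(p'(4) - Δ_3) = -9.
Solving: M_0 = 1419/56, M_1 = -579/28, M_2 = -69/8, M_3 = 537/28, M_4 = -789/56.
On [3, 4], p'(x) = b_3 + 2c_3·(x - 3) + 3d_3·(x - 3)² with b_3 = Δ_3 - h_3(2M_3 + M_4)/6 = -453/112, c_3 = M_3/2 = 537/56, d_3 = (M_4 - M_3)/(6h_3) = -621/112. So p'(3) = -453/112.

-4.0446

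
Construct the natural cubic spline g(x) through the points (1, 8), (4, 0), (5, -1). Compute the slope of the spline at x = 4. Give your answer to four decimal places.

Put σ_i = g'' at the i-th knot. Here h = (3, 1) and Δ = (-8/3, -1), so the interior equations h_(i-1)·σ_(i-1) + 2(h_(i-1)+h_i)·σ_i + h_i·σ_(i+1) = 6(Δ_i − Δ_(i-1)) read
  3·σ_0 + 8·σ_1 + 1·σ_2 = 6(Δ_1 - Δ_0) = 10
Natural end conditions: σ_0 = σ_2 = 0.
Forward elimination and back-substitution give σ_0 = 0, σ_1 = 5/4, σ_2 = 0.
On [4, 5], g'(x) = b_1 + 2c_1·(x - 4) + 3d_1·(x - 4)² with b_1 = Δ_1 - h_1(2σ_1 + σ_2)/6 = -17/12, c_1 = σ_1/2 = 5/8, d_1 = (σ_2 - σ_1)/(6h_1) = -5/24. So g'(4) = -17/12.

-1.4167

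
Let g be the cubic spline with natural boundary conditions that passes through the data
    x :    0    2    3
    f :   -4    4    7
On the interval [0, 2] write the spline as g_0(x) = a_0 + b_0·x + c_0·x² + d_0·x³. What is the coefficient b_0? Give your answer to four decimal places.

Put M_i = g'' at the i-th knot. Here h = (2, 1) and Δ = (4, 3), so the interior equations h_(i-1)·M_(i-1) + 2(h_(i-1)+h_i)·M_i + h_i·M_(i+1) = 6(Δ_i − Δ_(i-1)) read
  2·M_0 + 6·M_1 + 1·M_2 = 6(Δ_1 - Δ_0) = -6
Natural end conditions: M_0 = M_2 = 0.
Hence M_0 = 0, M_1 = -1, M_2 = 0.
On [0, 2], with g_0(x) = a_0 + b_0·x + c_0·x² + d_0·x³: c_0 = M_0/2 = 0, d_0 = (M_1 - M_0)/(6h_0) = -1/12, b_0 = Δ_0 - h_0(2M_0 + M_1)/6 = 13/3.

4.3333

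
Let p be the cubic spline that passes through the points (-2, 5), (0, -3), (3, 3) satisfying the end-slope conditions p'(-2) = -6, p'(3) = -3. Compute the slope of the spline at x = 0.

Write M_i for p''(x_i). With h_i = 2, 3 and divided differences Δ_i = -4, 2, the continuity of p' gives the tridiagonal system
  2·M_0 + 10·M_1 + 3·M_2 = 6(Δ_1 - Δ_0) = 36
Clamped end conditions give two more equations: 2h_0·M_0 + h_0·M_1 = 6(Δ_0 - p'(-2)) = 12 and h_1·M_1 + 2h_1·M_2 = 6(p'(3) - Δ_1) = -30.
Solving the tridiagonal system: M_0 = 0, M_1 = 6, M_2 = -8.
On [0, 3], p'(x) = b_1 + 2c_1·x + 3d_1·x² with b_1 = Δ_1 - h_1(2M_1 + M_2)/6 = 0, c_1 = M_1/2 = 3, d_1 = (M_2 - M_1)/(6h_1) = -7/9. So p'(0) = 0.

0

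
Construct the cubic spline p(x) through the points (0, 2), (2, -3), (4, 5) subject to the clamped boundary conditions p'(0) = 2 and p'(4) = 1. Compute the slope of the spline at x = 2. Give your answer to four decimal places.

0.3750

With m_i denoting the second derivative at x_i, h_i = 2, 2, and Δ_i = (y_(i+1) − y_i)/h_i = -5/2, 4:
  2·m_0 + 8·m_1 + 2·m_2 = 6(Δ_1 - Δ_0) = 39
Clamped end conditions give two more equations: 2h_0·m_0 + h_0·m_1 = 6(Δ_0 - p'(0)) = -27 and h_1·m_1 + 2h_1·m_2 = 6(p'(4) - Δ_1) = -18.
Solving the tridiagonal system: m_0 = -95/8, m_1 = 41/4, m_2 = -77/8.
On [2, 4], p'(x) = b_1 + 2c_1·(x - 2) + 3d_1·(x - 2)² with b_1 = Δ_1 - h_1(2m_1 + m_2)/6 = 3/8, c_1 = m_1/2 = 41/8, d_1 = (m_2 - m_1)/(6h_1) = -53/32. So p'(2) = 3/8.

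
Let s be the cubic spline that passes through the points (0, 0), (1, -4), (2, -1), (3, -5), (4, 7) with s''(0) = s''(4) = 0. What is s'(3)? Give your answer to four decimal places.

Let σ_i = s''(x_i). Step sizes h_i = 1, 1, 1, 1; slopes of the chords Δ_i = (y_(i+1) - y_i)/h_i = -4, 3, -4, 12.
  1·σ_0 + 4·σ_1 + 1·σ_2 = 6(Δ_1 - Δ_0) = 42
  1·σ_1 + 4·σ_2 + 1·σ_3 = 6(Δ_2 - Δ_1) = -42
  1·σ_2 + 4·σ_3 + 1·σ_4 = 6(Δ_3 - Δ_2) = 96
Natural end conditions: σ_0 = σ_4 = 0.
Solving: σ_0 = 0, σ_1 = 447/28, σ_2 = -153/7, σ_3 = 825/28, σ_4 = 0.
On [3, 4], s'(x) = b_3 + 2c_3·(x - 3) + 3d_3·(x - 3)² with b_3 = Δ_3 - h_3(2σ_3 + σ_4)/6 = 61/28, c_3 = σ_3/2 = 825/56, d_3 = (σ_4 - σ_3)/(6h_3) = -275/56. So s'(3) = 61/28.

2.1786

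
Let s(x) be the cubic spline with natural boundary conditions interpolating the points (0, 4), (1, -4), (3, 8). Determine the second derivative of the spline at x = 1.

14

With M_i denoting the second derivative at x_i, h_i = 1, 2, and Δ_i = (y_(i+1) − y_i)/h_i = -8, 6:
  1·M_0 + 6·M_1 + 2·M_2 = 6(Δ_1 - Δ_0) = 84
Natural end conditions: M_0 = M_2 = 0.
Solving the tridiagonal system: M_0 = 0, M_1 = 14, M_2 = 0.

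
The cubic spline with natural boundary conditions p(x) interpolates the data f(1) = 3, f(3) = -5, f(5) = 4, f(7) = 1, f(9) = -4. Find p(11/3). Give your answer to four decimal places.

Put m_i = p'' at the i-th knot. Here h = (2, 2, 2, 2) and Δ = (-4, 9/2, -3/2, -5/2), so the interior equations h_(i-1)·m_(i-1) + 2(h_(i-1)+h_i)·m_i + h_i·m_(i+1) = 6(Δ_i − Δ_(i-1)) read
  2·m_0 + 8·m_1 + 2·m_2 = 6(Δ_1 - Δ_0) = 51
  2·m_1 + 8·m_2 + 2·m_3 = 6(Δ_2 - Δ_1) = -36
  2·m_2 + 8·m_3 + 2·m_4 = 6(Δ_3 - Δ_2) = -6
Natural end conditions: m_0 = m_4 = 0.
Solving the tridiagonal system: m_0 = 0, m_1 = 129/16, m_2 = -27/4, m_3 = 15/16, m_4 = 0.
On [3, 5], p(x) = -5 + 11/8·(x - 3) + 129/32·(x - 3)² - 79/64·(x - 3)³.
With (x - 3) = 2/3: p(11/3) = -287/108.

-2.6574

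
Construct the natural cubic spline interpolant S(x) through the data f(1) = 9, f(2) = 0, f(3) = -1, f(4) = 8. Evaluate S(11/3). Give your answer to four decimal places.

Put m_i = S'' at the i-th knot. Here h = (1, 1, 1) and Δ = (-9, -1, 9), so the interior equations h_(i-1)·m_(i-1) + 2(h_(i-1)+h_i)·m_i + h_i·m_(i+1) = 6(Δ_i − Δ_(i-1)) read
  1·m_0 + 4·m_1 + 1·m_2 = 6(Δ_1 - Δ_0) = 48
  1·m_1 + 4·m_2 + 1·m_3 = 6(Δ_2 - Δ_1) = 60
Natural end conditions: m_0 = m_3 = 0.
Hence m_0 = 0, m_1 = 44/5, m_2 = 64/5, m_3 = 0.
On [3, 4], S(x) = -1 + 71/15·(x - 3) + 32/5·(x - 3)² - 32/15·(x - 3)³.
With (x - 3) = 2/3: S(11/3) = 1769/405.

4.3679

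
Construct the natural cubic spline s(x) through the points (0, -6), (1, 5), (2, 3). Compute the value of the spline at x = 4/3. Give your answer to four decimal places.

Write M_i for s''(x_i). With h_i = 1, 1 and divided differences Δ_i = 11, -2, the continuity of s' gives the tridiagonal system
  1·M_0 + 4·M_1 + 1·M_2 = 6(Δ_1 - Δ_0) = -78
Natural end conditions: M_0 = M_2 = 0.
Hence M_0 = 0, M_1 = -39/2, M_2 = 0.
On [1, 2], s(x) = 5 + 9/2·(x - 1) - 39/4·(x - 1)² + 13/4·(x - 1)³.
With (x - 1) = 1/3: s(4/3) = 299/54.

5.5370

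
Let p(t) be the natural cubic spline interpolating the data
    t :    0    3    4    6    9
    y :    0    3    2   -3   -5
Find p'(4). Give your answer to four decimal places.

-1.8037

Put M_i = p'' at the i-th knot. Here h = (3, 1, 2, 3) and Δ = (1, -1, -5/2, -2/3), so the interior equations h_(i-1)·M_(i-1) + 2(h_(i-1)+h_i)·M_i + h_i·M_(i+1) = 6(Δ_i − Δ_(i-1)) read
  3·M_0 + 8·M_1 + 1·M_2 = 6(Δ_1 - Δ_0) = -12
  1·M_1 + 6·M_2 + 2·M_3 = 6(Δ_2 - Δ_1) = -9
  2·M_2 + 10·M_3 + 3·M_4 = 6(Δ_3 - Δ_2) = 11
Natural end conditions: M_0 = M_4 = 0.
Solving the tridiagonal system: M_0 = 0, M_1 = -280/219, M_2 = -388/219, M_3 = 637/438, M_4 = 0.
On [4, 6], p'(t) = b_2 + 2c_2·(t - 4) + 3d_2·(t - 4)² with b_2 = Δ_2 - h_2(2M_2 + M_3)/6 = -395/219, c_2 = M_2/2 = -194/219, d_2 = (M_3 - M_2)/(6h_2) = 157/584. So p'(4) = -395/219.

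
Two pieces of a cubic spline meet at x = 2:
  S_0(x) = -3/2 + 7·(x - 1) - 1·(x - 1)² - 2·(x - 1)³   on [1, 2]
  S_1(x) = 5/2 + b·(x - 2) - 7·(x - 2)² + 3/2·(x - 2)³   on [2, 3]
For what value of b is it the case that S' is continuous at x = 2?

-1

S_0'(x) = 7 - 2·(x - 1) - 6·(x - 1)², so S_0'(2) = -1. On the right, S_1'(2) = b, so b = -1.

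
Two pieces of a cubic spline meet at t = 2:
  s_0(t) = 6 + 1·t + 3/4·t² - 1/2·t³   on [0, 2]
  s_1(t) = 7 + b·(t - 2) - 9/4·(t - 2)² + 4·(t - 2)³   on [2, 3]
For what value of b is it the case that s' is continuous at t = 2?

s_0'(t) = 1 + 3/2·t - 3/2·t², so s_0'(2) = -2. On the right, s_1'(2) = b, so b = -2.

-2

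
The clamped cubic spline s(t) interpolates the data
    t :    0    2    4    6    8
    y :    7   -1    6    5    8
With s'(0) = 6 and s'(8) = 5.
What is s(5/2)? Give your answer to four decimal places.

-0.9668

Write M_i for s''(x_i). With h_i = 2, 2, 2, 2 and divided differences Δ_i = -4, 7/2, -1/2, 3/2, the continuity of s' gives the tridiagonal system
  2·M_0 + 8·M_1 + 2·M_2 = 6(Δ_1 - Δ_0) = 45
  2·M_1 + 8·M_2 + 2·M_3 = 6(Δ_2 - Δ_1) = -24
  2·M_2 + 8·M_3 + 2·M_4 = 6(Δ_3 - Δ_2) = 12
Clamped end conditions give two more equations: 2h_0·M_0 + h_0·M_1 = 6(Δ_0 - s'(0)) = -60 and h_3·M_3 + 2h_3·M_4 = 6(s'(8) - Δ_3) = 21.
Solving the tridiagonal system: M_0 = -341/16, M_1 = 101/8, M_2 = -107/16, M_3 = 17/8, M_4 = 67/16.
On [2, 4], s(t) = -1 - 43/16·(t - 2) + 101/16·(t - 2)² - 103/64·(t - 2)³.
With (t - 2) = 1/2: s(5/2) = -495/512.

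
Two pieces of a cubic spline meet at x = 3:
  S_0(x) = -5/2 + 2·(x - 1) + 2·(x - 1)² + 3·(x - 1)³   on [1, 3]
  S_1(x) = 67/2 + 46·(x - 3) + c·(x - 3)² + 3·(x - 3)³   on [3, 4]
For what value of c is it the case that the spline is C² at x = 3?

20

S_0''(x) = 4 + 18·(x - 1), so S_0''(3) = 40. On the right, S_1''(3) = 2c, so c = 20.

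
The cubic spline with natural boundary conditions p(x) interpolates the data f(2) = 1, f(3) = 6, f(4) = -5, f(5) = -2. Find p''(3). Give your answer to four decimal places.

-31.2000

Write m_i for p''(x_i). With h_i = 1, 1, 1 and divided differences Δ_i = 5, -11, 3, the continuity of p' gives the tridiagonal system
  1·m_0 + 4·m_1 + 1·m_2 = 6(Δ_1 - Δ_0) = -96
  1·m_1 + 4·m_2 + 1·m_3 = 6(Δ_2 - Δ_1) = 84
Natural end conditions: m_0 = m_3 = 0.
Solving: m_0 = 0, m_1 = -156/5, m_2 = 144/5, m_3 = 0.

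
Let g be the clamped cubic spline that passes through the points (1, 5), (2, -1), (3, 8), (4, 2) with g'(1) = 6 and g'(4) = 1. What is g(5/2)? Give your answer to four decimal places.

3.2917

Write m_i for g''(x_i). With h_i = 1, 1, 1 and divided differences Δ_i = -6, 9, -6, the continuity of g' gives the tridiagonal system
  1·m_0 + 4·m_1 + 1·m_2 = 6(Δ_1 - Δ_0) = 90
  1·m_1 + 4·m_2 + 1·m_3 = 6(Δ_2 - Δ_1) = -90
Clamped end conditions give two more equations: 2h_0·m_0 + h_0·m_1 = 6(Δ_0 - g'(1)) = -72 and h_2·m_2 + 2h_2·m_3 = 6(g'(4) - Δ_2) = 42.
Hence m_0 = -908/15, m_1 = 736/15, m_2 = -686/15, m_3 = 658/15.
On [2, 3], g(x) = -1 + 4/15·(x - 2) + 368/15·(x - 2)² - 79/5·(x - 2)³.
With (x - 2) = 1/2: g(5/2) = 79/24.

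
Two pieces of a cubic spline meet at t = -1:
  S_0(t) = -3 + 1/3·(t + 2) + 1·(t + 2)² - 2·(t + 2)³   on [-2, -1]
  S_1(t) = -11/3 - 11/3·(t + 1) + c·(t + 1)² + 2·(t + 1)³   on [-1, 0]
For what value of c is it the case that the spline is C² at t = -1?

-5

S_0''(t) = 2 - 12·(t + 2), so S_0''(-1) = -10. On the right, S_1''(-1) = 2c, so c = -5.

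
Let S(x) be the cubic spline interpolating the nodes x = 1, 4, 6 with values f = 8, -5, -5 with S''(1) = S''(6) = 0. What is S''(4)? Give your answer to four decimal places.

Write σ_i for S''(x_i). With h_i = 3, 2 and divided differences Δ_i = -13/3, 0, the continuity of S' gives the tridiagonal system
  3·σ_0 + 10·σ_1 + 2·σ_2 = 6(Δ_1 - Δ_0) = 26
Natural end conditions: σ_0 = σ_2 = 0.
Solving the tridiagonal system: σ_0 = 0, σ_1 = 13/5, σ_2 = 0.

2.6000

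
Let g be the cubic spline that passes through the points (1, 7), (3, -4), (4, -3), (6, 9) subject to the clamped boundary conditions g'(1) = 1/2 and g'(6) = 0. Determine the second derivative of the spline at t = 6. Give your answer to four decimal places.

Put M_i = g'' at the i-th knot. Here h = (2, 1, 2) and Δ = (-11/2, 1, 6), so the interior equations h_(i-1)·M_(i-1) + 2(h_(i-1)+h_i)·M_i + h_i·M_(i+1) = 6(Δ_i − Δ_(i-1)) read
  2·M_0 + 6·M_1 + 1·M_2 = 6(Δ_1 - Δ_0) = 39
  1·M_1 + 6·M_2 + 2·M_3 = 6(Δ_2 - Δ_1) = 30
Clamped end conditions give two more equations: 2h_0·M_0 + h_0·M_1 = 6(Δ_0 - g'(1)) = -36 and h_2·M_2 + 2h_2·M_3 = 6(g'(6) - Δ_2) = -36.
Solving: M_0 = -223/16, M_1 = 79/8, M_2 = 61/8, M_3 = -205/16.

-12.8125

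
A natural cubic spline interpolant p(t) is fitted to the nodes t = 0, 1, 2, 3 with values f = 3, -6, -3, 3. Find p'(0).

Let m_i = p''(x_i). Step sizes h_i = 1, 1, 1; slopes of the chords Δ_i = (y_(i+1) - y_i)/h_i = -9, 3, 6.
  1·m_0 + 4·m_1 + 1·m_2 = 6(Δ_1 - Δ_0) = 72
  1·m_1 + 4·m_2 + 1·m_3 = 6(Δ_2 - Δ_1) = 18
Natural end conditions: m_0 = m_3 = 0.
Solving: m_0 = 0, m_1 = 18, m_2 = 0, m_3 = 0.
On [0, 1], p'(t) = b_0 + 2c_0·t + 3d_0·t² with b_0 = Δ_0 - h_0(2m_0 + m_1)/6 = -12, c_0 = m_0/2 = 0, d_0 = (m_1 - m_0)/(6h_0) = 3. So p'(0) = -12.

-12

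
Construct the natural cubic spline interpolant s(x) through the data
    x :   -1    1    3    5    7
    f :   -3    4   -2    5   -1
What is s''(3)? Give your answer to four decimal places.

Let σ_i = s''(x_i). Step sizes h_i = 2, 2, 2, 2; slopes of the chords Δ_i = (y_(i+1) - y_i)/h_i = 7/2, -3, 7/2, -3.
  2·σ_0 + 8·σ_1 + 2·σ_2 = 6(Δ_1 - Δ_0) = -39
  2·σ_1 + 8·σ_2 + 2·σ_3 = 6(Δ_2 - Δ_1) = 39
  2·σ_2 + 8·σ_3 + 2·σ_4 = 6(Δ_3 - Δ_2) = -39
Natural end conditions: σ_0 = σ_4 = 0.
Hence σ_0 = 0, σ_1 = -195/28, σ_2 = 117/14, σ_3 = -195/28, σ_4 = 0.

8.3571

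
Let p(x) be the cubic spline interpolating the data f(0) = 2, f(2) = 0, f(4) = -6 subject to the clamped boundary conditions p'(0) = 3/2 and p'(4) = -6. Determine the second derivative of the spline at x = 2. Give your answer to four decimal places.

With M_i denoting the second derivative at x_i, h_i = 2, 2, and Δ_i = (y_(i+1) − y_i)/h_i = -1, -3:
  2·M_0 + 8·M_1 + 2·M_2 = 6(Δ_1 - Δ_0) = -12
Clamped end conditions give two more equations: 2h_0·M_0 + h_0·M_1 = 6(Δ_0 - p'(0)) = -15 and h_1·M_1 + 2h_1·M_2 = 6(p'(4) - Δ_1) = -18.
Forward elimination and back-substitution give M_0 = -33/8, M_1 = 3/4, M_2 = -39/8.

0.7500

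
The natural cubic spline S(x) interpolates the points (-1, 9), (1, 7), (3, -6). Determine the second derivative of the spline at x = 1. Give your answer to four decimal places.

Let m_i = S''(x_i). Step sizes h_i = 2, 2; slopes of the chords Δ_i = (y_(i+1) - y_i)/h_i = -1, -13/2.
  2·m_0 + 8·m_1 + 2·m_2 = 6(Δ_1 - Δ_0) = -33
Natural end conditions: m_0 = m_2 = 0.
Solving the tridiagonal system: m_0 = 0, m_1 = -33/8, m_2 = 0.

-4.1250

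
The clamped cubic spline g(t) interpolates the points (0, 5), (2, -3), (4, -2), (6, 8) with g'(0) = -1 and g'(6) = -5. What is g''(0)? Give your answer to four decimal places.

-6.0333

Write m_i for g''(x_i). With h_i = 2, 2, 2 and divided differences Δ_i = -4, 1/2, 5, the continuity of g' gives the tridiagonal system
  2·m_0 + 8·m_1 + 2·m_2 = 6(Δ_1 - Δ_0) = 27
  2·m_1 + 8·m_2 + 2·m_3 = 6(Δ_2 - Δ_1) = 27
Clamped end conditions give two more equations: 2h_0·m_0 + h_0·m_1 = 6(Δ_0 - g'(0)) = -18 and h_2·m_2 + 2h_2·m_3 = 6(g'(6) - Δ_2) = -60.
Solving: m_0 = -181/30, m_1 = 46/15, m_2 = 109/15, m_3 = -559/30.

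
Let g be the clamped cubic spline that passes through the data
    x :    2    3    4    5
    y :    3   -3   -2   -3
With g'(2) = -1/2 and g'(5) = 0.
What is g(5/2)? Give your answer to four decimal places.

Put σ_i = g'' at the i-th knot. Here h = (1, 1, 1) and Δ = (-6, 1, -1), so the interior equations h_(i-1)·σ_(i-1) + 2(h_(i-1)+h_i)·σ_i + h_i·σ_(i+1) = 6(Δ_i − Δ_(i-1)) read
  1·σ_0 + 4·σ_1 + 1·σ_2 = 6(Δ_1 - Δ_0) = 42
  1·σ_1 + 4·σ_2 + 1·σ_3 = 6(Δ_2 - Δ_1) = -12
Clamped end conditions give two more equations: 2h_0·σ_0 + h_0·σ_1 = 6(Δ_0 - g'(2)) = -33 and h_2·σ_2 + 2h_2·σ_3 = 6(g'(5) - Δ_2) = 6.
Forward elimination and back-substitution give σ_0 = -394/15, σ_1 = 293/15, σ_2 = -148/15, σ_3 = 119/15.
On [2, 3], g(x) = 3 - 1/2·(x - 2) - 197/15·(x - 2)² + 229/30·(x - 2)³.
With (x - 2) = 1/2: g(5/2) = 101/240.

0.4208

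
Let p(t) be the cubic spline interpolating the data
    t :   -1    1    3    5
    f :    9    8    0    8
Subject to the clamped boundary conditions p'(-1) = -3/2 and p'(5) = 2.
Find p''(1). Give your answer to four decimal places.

Put M_i = p'' at the i-th knot. Here h = (2, 2, 2) and Δ = (-1/2, -4, 4), so the interior equations h_(i-1)·M_(i-1) + 2(h_(i-1)+h_i)·M_i + h_i·M_(i+1) = 6(Δ_i − Δ_(i-1)) read
  2·M_0 + 8·M_1 + 2·M_2 = 6(Δ_1 - Δ_0) = -21
  2·M_1 + 8·M_2 + 2·M_3 = 6(Δ_2 - Δ_1) = 48
Clamped end conditions give two more equations: 2h_0·M_0 + h_0·M_1 = 6(Δ_0 - p'(-1)) = 6 and h_2·M_2 + 2h_2·M_3 = 6(p'(5) - Δ_2) = -12.
Solving: M_0 = 137/30, M_1 = -92/15, M_2 = 142/15, M_3 = -116/15.

-6.1333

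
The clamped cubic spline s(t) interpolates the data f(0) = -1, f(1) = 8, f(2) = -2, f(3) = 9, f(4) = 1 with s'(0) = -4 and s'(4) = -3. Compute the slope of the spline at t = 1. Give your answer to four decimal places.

0.2679

Let M_i = s''(x_i). Step sizes h_i = 1, 1, 1, 1; slopes of the chords Δ_i = (y_(i+1) - y_i)/h_i = 9, -10, 11, -8.
  1·M_0 + 4·M_1 + 1·M_2 = 6(Δ_1 - Δ_0) = -114
  1·M_1 + 4·M_2 + 1·M_3 = 6(Δ_2 - Δ_1) = 126
  1·M_2 + 4·M_3 + 1·M_4 = 6(Δ_3 - Δ_2) = -114
Clamped end conditions give two more equations: 2h_0·M_0 + h_0·M_1 = 6(Δ_0 - s'(0)) = 78 and h_3·M_3 + 2h_3·M_4 = 6(s'(4) - Δ_3) = 30.
Hence M_0 = 1945/28, M_1 = -853/14, M_2 = 241/4, M_3 = -757/14, M_4 = 1177/28.
On [1, 2], s'(t) = b_1 + 2c_1·(t - 1) + 3d_1·(t - 1)² with b_1 = Δ_1 - h_1(2M_1 + M_2)/6 = 15/56, c_1 = M_1/2 = -853/28, d_1 = (M_2 - M_1)/(6h_1) = 1131/56. So s'(1) = 15/56.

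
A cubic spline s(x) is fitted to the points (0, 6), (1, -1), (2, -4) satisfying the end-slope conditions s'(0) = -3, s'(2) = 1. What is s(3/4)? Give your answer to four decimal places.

0.9375

With M_i denoting the second derivative at x_i, h_i = 1, 1, and Δ_i = (y_(i+1) − y_i)/h_i = -7, -3:
  1·M_0 + 4·M_1 + 1·M_2 = 6(Δ_1 - Δ_0) = 24
Clamped end conditions give two more equations: 2h_0·M_0 + h_0·M_1 = 6(Δ_0 - s'(0)) = -24 and h_1·M_1 + 2h_1·M_2 = 6(s'(2) - Δ_1) = 24.
Solving the tridiagonal system: M_0 = -16, M_1 = 8, M_2 = 8.
On [0, 1], s(x) = 6 - 3·x - 8·x² + 4·x³.
With x = 3/4: s(3/4) = 15/16.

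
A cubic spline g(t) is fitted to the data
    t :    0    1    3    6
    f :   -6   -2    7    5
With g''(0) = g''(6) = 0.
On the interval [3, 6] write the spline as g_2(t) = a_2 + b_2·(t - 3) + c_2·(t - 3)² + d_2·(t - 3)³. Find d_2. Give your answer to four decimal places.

With M_i denoting the second derivative at x_i, h_i = 1, 2, 3, and Δ_i = (y_(i+1) − y_i)/h_i = 4, 9/2, -2/3:
  1·M_0 + 6·M_1 + 2·M_2 = 6(Δ_1 - Δ_0) = 3
  2·M_1 + 10·M_2 + 3·M_3 = 6(Δ_2 - Δ_1) = -31
Natural end conditions: M_0 = M_3 = 0.
Hence M_0 = 0, M_1 = 23/14, M_2 = -24/7, M_3 = 0.
On [3, 6], with g_2(t) = a_2 + b_2·(t - 3) + c_2·(t - 3)² + d_2·(t - 3)³: c_2 = M_2/2 = -12/7, d_2 = (M_3 - M_2)/(6h_2) = 4/21, b_2 = Δ_2 - h_2(2M_2 + M_3)/6 = 58/21.

0.1905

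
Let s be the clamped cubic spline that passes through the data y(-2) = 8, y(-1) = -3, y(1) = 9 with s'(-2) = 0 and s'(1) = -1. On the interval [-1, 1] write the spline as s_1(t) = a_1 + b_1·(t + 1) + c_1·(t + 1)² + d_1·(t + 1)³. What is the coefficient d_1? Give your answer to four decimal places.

-5.2083

Let M_i = s''(x_i). Step sizes h_i = 1, 2; slopes of the chords Δ_i = (y_(i+1) - y_i)/h_i = -11, 6.
  1·M_0 + 6·M_1 + 2·M_2 = 6(Δ_1 - Δ_0) = 102
Clamped end conditions give two more equations: 2h_0·M_0 + h_0·M_1 = 6(Δ_0 - s'(-2)) = -66 and h_1·M_1 + 2h_1·M_2 = 6(s'(1) - Δ_1) = -42.
Solving: M_0 = -151/3, M_1 = 104/3, M_2 = -167/6.
On [-1, 1], with s_1(t) = a_1 + b_1·(t + 1) + c_1·(t + 1)² + d_1·(t + 1)³: c_1 = M_1/2 = 52/3, d_1 = (M_2 - M_1)/(6h_1) = -125/24, b_1 = Δ_1 - h_1(2M_1 + M_2)/6 = -47/6.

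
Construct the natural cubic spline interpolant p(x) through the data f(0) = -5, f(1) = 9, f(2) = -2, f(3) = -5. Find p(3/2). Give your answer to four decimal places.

4.7750

Put M_i = p'' at the i-th knot. Here h = (1, 1, 1) and Δ = (14, -11, -3), so the interior equations h_(i-1)·M_(i-1) + 2(h_(i-1)+h_i)·M_i + h_i·M_(i+1) = 6(Δ_i − Δ_(i-1)) read
  1·M_0 + 4·M_1 + 1·M_2 = 6(Δ_1 - Δ_0) = -150
  1·M_1 + 4·M_2 + 1·M_3 = 6(Δ_2 - Δ_1) = 48
Natural end conditions: M_0 = M_3 = 0.
Hence M_0 = 0, M_1 = -216/5, M_2 = 114/5, M_3 = 0.
On [1, 2], p(x) = 9 - 2/5·(x - 1) - 108/5·(x - 1)² + 11·(x - 1)³.
With (x - 1) = 1/2: p(3/2) = 191/40.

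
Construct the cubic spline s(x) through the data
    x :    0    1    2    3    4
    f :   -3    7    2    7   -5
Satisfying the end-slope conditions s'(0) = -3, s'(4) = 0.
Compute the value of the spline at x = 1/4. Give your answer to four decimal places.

Let M_i = s''(x_i). Step sizes h_i = 1, 1, 1, 1; slopes of the chords Δ_i = (y_(i+1) - y_i)/h_i = 10, -5, 5, -12.
  1·M_0 + 4·M_1 + 1·M_2 = 6(Δ_1 - Δ_0) = -90
  1·M_1 + 4·M_2 + 1·M_3 = 6(Δ_2 - Δ_1) = 60
  1·M_2 + 4·M_3 + 1·M_4 = 6(Δ_3 - Δ_2) = -102
Clamped end conditions give two more equations: 2h_0·M_0 + h_0·M_1 = 6(Δ_0 - s'(0)) = 78 and h_3·M_3 + 2h_3·M_4 = 6(s'(4) - Δ_3) = 72.
Forward elimination and back-substitution give M_0 = 1767/28, M_1 = -675/14, M_2 = 159/4, M_3 = -711/14, M_4 = 1719/28.
On [0, 1], s(x) = -3 - 3·x + 1767/56·x² - 1039/56·x³.
With x = 1/4: s(1/4) = -7411/3584.

-2.0678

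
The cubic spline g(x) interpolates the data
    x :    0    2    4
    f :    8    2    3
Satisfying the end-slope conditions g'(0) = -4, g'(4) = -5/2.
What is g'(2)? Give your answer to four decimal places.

-0.2500

Let M_i = g''(x_i). Step sizes h_i = 2, 2; slopes of the chords Δ_i = (y_(i+1) - y_i)/h_i = -3, 1/2.
  2·M_0 + 8·M_1 + 2·M_2 = 6(Δ_1 - Δ_0) = 21
Clamped end conditions give two more equations: 2h_0·M_0 + h_0·M_1 = 6(Δ_0 - g'(0)) = 6 and h_1·M_1 + 2h_1·M_2 = 6(g'(4) - Δ_1) = -18.
Hence M_0 = -3/4, M_1 = 9/2, M_2 = -27/4.
On [2, 4], g'(x) = b_1 + 2c_1·(x - 2) + 3d_1·(x - 2)² with b_1 = Δ_1 - h_1(2M_1 + M_2)/6 = -1/4, c_1 = M_1/2 = 9/4, d_1 = (M_2 - M_1)/(6h_1) = -15/16. So g'(2) = -1/4.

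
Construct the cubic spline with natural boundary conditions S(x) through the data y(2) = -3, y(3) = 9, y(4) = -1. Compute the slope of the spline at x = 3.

1

Write M_i for S''(x_i). With h_i = 1, 1 and divided differences Δ_i = 12, -10, the continuity of S' gives the tridiagonal system
  1·M_0 + 4·M_1 + 1·M_2 = 6(Δ_1 - Δ_0) = -132
Natural end conditions: M_0 = M_2 = 0.
Hence M_0 = 0, M_1 = -33, M_2 = 0.
On [3, 4], S'(x) = b_1 + 2c_1·(x - 3) + 3d_1·(x - 3)² with b_1 = Δ_1 - h_1(2M_1 + M_2)/6 = 1, c_1 = M_1/2 = -33/2, d_1 = (M_2 - M_1)/(6h_1) = 11/2. So S'(3) = 1.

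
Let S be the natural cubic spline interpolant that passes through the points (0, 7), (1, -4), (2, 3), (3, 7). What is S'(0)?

-16

Let M_i = S''(x_i). Step sizes h_i = 1, 1, 1; slopes of the chords Δ_i = (y_(i+1) - y_i)/h_i = -11, 7, 4.
  1·M_0 + 4·M_1 + 1·M_2 = 6(Δ_1 - Δ_0) = 108
  1·M_1 + 4·M_2 + 1·M_3 = 6(Δ_2 - Δ_1) = -18
Natural end conditions: M_0 = M_3 = 0.
Hence M_0 = 0, M_1 = 30, M_2 = -12, M_3 = 0.
On [0, 1], S'(x) = b_0 + 2c_0·x + 3d_0·x² with b_0 = Δ_0 - h_0(2M_0 + M_1)/6 = -16, c_0 = M_0/2 = 0, d_0 = (M_1 - M_0)/(6h_0) = 5. So S'(0) = -16.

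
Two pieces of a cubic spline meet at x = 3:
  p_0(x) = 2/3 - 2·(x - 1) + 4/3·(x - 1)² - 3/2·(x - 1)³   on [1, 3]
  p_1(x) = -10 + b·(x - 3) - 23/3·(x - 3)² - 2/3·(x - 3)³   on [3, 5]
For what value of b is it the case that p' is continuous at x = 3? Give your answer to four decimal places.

-14.6667

p_0'(x) = -2 + 8/3·(x - 1) - 9/2·(x - 1)², so p_0'(3) = -44/3. On the right, p_1'(3) = b, so b = -44/3.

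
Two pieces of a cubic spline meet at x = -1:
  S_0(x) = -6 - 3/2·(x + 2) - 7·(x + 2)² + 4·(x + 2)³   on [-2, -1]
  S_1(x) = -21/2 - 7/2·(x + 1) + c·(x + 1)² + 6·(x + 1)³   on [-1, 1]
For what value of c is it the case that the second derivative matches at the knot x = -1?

5

S_0''(x) = -14 + 24·(x + 2), so S_0''(-1) = 10. On the right, S_1''(-1) = 2c, so c = 5.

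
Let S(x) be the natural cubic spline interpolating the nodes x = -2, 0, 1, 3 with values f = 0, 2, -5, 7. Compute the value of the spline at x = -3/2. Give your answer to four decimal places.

2.1339

With σ_i denoting the second derivative at x_i, h_i = 2, 1, 2, and Δ_i = (y_(i+1) − y_i)/h_i = 1, -7, 6:
  2·σ_0 + 6·σ_1 + 1·σ_2 = 6(Δ_1 - Δ_0) = -48
  1·σ_1 + 6·σ_2 + 2·σ_3 = 6(Δ_2 - Δ_1) = 78
Natural end conditions: σ_0 = σ_3 = 0.
Hence σ_0 = 0, σ_1 = -366/35, σ_2 = 516/35, σ_3 = 0.
On [-2, 0], S(x) = 0 + 157/35·(x + 2) + 0·(x + 2)² - 61/70·(x + 2)³.
With (x + 2) = 1/2: S(-3/2) = 239/112.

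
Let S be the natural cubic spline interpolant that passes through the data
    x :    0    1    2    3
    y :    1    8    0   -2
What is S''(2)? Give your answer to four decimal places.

With M_i denoting the second derivative at x_i, h_i = 1, 1, 1, and Δ_i = (y_(i+1) − y_i)/h_i = 7, -8, -2:
  1·M_0 + 4·M_1 + 1·M_2 = 6(Δ_1 - Δ_0) = -90
  1·M_1 + 4·M_2 + 1·M_3 = 6(Δ_2 - Δ_1) = 36
Natural end conditions: M_0 = M_3 = 0.
Hence M_0 = 0, M_1 = -132/5, M_2 = 78/5, M_3 = 0.

15.6000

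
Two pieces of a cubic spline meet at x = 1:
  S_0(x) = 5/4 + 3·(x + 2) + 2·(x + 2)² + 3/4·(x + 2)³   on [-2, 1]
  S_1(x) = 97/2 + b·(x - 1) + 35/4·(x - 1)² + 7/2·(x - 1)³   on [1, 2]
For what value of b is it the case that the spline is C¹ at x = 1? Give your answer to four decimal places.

35.2500

S_0'(x) = 3 + 4·(x + 2) + 9/4·(x + 2)², so S_0'(1) = 141/4. On the right, S_1'(1) = b, so b = 141/4.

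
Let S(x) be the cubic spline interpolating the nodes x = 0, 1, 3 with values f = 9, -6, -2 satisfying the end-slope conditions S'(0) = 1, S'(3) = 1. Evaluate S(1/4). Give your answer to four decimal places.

Put m_i = S'' at the i-th knot. Here h = (1, 2) and Δ = (-15, 2), so the interior equations h_(i-1)·m_(i-1) + 2(h_(i-1)+h_i)·m_i + h_i·m_(i+1) = 6(Δ_i − Δ_(i-1)) read
  1·m_0 + 6·m_1 + 2·m_2 = 6(Δ_1 - Δ_0) = 102
Clamped end conditions give two more equations: 2h_0·m_0 + h_0·m_1 = 6(Δ_0 - S'(0)) = -96 and h_1·m_1 + 2h_1·m_2 = 6(S'(3) - Δ_1) = -6.
Hence m_0 = -65, m_1 = 34, m_2 = -37/2.
On [0, 1], S(x) = 9 + 1·x - 65/2·x² + 33/2·x³.
With x = 1/4: S(1/4) = 957/128.

7.4766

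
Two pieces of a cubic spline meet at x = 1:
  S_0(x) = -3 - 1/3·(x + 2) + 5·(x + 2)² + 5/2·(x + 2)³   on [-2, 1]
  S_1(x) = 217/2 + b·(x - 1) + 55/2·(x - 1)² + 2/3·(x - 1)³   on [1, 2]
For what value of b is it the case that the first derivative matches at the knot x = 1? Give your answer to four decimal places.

S_0'(x) = -1/3 + 10·(x + 2) + 15/2·(x + 2)², so S_0'(1) = 583/6. On the right, S_1'(1) = b, so b = 583/6.

97.1667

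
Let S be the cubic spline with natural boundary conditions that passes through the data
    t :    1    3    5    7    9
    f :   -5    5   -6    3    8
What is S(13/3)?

Write m_i for S''(x_i). With h_i = 2, 2, 2, 2 and divided differences Δ_i = 5, -11/2, 9/2, 5/2, the continuity of S' gives the tridiagonal system
  2·m_0 + 8·m_1 + 2·m_2 = 6(Δ_1 - Δ_0) = -63
  2·m_1 + 8·m_2 + 2·m_3 = 6(Δ_2 - Δ_1) = 60
  2·m_2 + 8·m_3 + 2·m_4 = 6(Δ_3 - Δ_2) = -12
Natural end conditions: m_0 = m_4 = 0.
Solving: m_0 = 0, m_1 = -171/16, m_2 = 45/4, m_3 = -69/16, m_4 = 0.
On [3, 5], S(t) = 5 - 17/8·(t - 3) - 171/32·(t - 3)² + 117/64·(t - 3)³.
With (t - 3) = 4/3: S(13/3) = -3.

-3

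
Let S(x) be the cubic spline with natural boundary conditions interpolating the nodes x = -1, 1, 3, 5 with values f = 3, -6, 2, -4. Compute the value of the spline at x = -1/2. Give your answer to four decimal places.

-0.5313

Let m_i = S''(x_i). Step sizes h_i = 2, 2, 2; slopes of the chords Δ_i = (y_(i+1) - y_i)/h_i = -9/2, 4, -3.
  2·m_0 + 8·m_1 + 2·m_2 = 6(Δ_1 - Δ_0) = 51
  2·m_1 + 8·m_2 + 2·m_3 = 6(Δ_2 - Δ_1) = -42
Natural end conditions: m_0 = m_3 = 0.
Forward elimination and back-substitution give m_0 = 0, m_1 = 41/5, m_2 = -73/10, m_3 = 0.
On [-1, 1], S(x) = 3 - 217/30·(x + 1) + 0·(x + 1)² + 41/60·(x + 1)³.
With (x + 1) = 1/2: S(-1/2) = -17/32.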